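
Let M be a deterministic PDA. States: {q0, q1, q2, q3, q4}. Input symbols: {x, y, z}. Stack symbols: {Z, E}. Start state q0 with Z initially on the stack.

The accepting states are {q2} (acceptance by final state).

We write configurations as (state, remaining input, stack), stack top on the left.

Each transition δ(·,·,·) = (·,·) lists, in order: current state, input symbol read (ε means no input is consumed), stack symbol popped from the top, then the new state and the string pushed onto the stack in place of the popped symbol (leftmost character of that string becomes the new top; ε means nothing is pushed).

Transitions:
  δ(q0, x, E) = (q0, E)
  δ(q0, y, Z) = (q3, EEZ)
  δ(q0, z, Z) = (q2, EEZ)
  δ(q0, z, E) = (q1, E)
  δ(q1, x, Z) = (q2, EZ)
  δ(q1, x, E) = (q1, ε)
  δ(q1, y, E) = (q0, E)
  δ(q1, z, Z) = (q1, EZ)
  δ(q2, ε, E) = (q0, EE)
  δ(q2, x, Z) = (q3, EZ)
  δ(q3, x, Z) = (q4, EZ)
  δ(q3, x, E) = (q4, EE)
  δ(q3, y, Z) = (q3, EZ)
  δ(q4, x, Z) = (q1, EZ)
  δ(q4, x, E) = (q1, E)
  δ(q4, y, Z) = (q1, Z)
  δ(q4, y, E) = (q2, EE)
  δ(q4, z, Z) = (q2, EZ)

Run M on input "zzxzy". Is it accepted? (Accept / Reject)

Reject

(q0, zzxzy, Z)
  read z, top Z: go to q2, push EEZ → (q2, zxzy, EEZ)
  ε-move, top E: go to q0, push EE → (q0, zxzy, EEEZ)
  read z, top E: go to q1, push E → (q1, xzy, EEEZ)
  read x, top E: go to q1, push ε → (q1, zy, EEZ)
No transition applies at (q1, zy, EEZ); input not fully consumed.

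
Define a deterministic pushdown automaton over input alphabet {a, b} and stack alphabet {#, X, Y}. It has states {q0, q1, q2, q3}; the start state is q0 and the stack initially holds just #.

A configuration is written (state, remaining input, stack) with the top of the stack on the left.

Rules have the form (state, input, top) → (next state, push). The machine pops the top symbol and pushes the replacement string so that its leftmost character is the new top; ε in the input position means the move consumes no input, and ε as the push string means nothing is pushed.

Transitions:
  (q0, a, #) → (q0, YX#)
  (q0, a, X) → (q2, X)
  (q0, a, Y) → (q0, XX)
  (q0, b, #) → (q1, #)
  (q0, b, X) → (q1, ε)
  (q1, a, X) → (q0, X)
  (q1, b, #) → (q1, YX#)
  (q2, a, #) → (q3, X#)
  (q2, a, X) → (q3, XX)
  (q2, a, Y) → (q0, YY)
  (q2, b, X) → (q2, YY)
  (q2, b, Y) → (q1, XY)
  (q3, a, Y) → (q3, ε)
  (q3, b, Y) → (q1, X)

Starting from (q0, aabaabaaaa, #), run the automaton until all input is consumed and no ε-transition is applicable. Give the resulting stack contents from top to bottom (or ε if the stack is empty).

XXXYYX#

(q0, aabaabaaaa, #) ⊢ (q0, abaabaaaa, YX#) ⊢ (q0, baabaaaa, XXX#) ⊢ (q1, aabaaaa, XX#) ⊢ (q0, abaaaa, XX#) ⊢ (q2, baaaa, XX#) ⊢ (q2, aaaa, YYX#) ⊢ (q0, aaa, YYYX#) ⊢ (q0, aa, XXYYX#) ⊢ (q2, a, XXYYX#) ⊢ (q3, ε, XXXYYX#)
All input consumed in state q3 with stack XXXYYX#.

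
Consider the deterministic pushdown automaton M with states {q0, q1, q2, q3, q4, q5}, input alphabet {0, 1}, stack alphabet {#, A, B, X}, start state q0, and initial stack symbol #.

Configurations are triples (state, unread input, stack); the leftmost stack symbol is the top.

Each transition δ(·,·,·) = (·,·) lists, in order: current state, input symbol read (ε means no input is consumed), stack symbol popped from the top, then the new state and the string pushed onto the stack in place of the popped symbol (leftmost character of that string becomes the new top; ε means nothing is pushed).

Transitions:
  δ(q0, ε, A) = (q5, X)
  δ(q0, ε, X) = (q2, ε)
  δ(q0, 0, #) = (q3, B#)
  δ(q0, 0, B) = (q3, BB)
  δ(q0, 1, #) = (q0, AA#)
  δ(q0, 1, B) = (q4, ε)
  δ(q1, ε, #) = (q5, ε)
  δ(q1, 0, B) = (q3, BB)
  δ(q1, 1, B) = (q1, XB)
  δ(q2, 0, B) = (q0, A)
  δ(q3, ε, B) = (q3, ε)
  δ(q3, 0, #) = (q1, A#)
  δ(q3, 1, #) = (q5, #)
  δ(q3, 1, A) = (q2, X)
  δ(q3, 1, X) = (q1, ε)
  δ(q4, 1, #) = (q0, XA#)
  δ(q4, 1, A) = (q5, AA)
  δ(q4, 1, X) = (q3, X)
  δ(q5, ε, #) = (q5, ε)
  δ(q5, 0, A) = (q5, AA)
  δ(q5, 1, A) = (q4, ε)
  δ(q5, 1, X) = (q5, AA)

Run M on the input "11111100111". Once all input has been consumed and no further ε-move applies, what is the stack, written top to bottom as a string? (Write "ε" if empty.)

(q0, 11111100111, #) ⊢ (q0, 1111100111, AA#) ⊢ (q5, 1111100111, XA#) ⊢ (q5, 111100111, AAA#) ⊢ (q4, 11100111, AA#) ⊢ (q5, 1100111, AAA#) ⊢ (q4, 100111, AA#) ⊢ (q5, 00111, AAA#) ⊢ (q5, 0111, AAAA#) ⊢ (q5, 111, AAAAA#) ⊢ (q4, 11, AAAA#) ⊢ (q5, 1, AAAAA#) ⊢ (q4, ε, AAAA#)
All input consumed in state q4 with stack AAAA#.

AAAA#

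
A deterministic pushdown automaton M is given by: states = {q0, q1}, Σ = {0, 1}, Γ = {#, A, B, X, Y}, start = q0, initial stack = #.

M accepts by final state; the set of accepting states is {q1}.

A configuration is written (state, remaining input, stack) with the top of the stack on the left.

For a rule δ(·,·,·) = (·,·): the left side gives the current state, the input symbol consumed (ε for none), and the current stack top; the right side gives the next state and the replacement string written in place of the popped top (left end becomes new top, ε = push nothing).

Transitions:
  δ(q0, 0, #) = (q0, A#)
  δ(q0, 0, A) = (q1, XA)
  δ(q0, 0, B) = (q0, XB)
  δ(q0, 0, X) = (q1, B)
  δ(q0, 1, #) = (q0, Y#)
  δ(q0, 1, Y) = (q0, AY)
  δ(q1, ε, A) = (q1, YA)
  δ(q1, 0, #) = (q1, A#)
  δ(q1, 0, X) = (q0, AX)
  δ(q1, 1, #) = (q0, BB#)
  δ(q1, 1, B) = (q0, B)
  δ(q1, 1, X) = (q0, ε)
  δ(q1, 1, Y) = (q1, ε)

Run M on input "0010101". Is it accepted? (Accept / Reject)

Reject

(q0, 0010101, #)
  read 0, top #: go to q0, push A# → (q0, 010101, A#)
  read 0, top A: go to q1, push XA → (q1, 10101, XA#)
  read 1, top X: go to q0, push ε → (q0, 0101, A#)
  read 0, top A: go to q1, push XA → (q1, 101, XA#)
  read 1, top X: go to q0, push ε → (q0, 01, A#)
  read 0, top A: go to q1, push XA → (q1, 1, XA#)
  read 1, top X: go to q0, push ε → (q0, ε, A#)
All input consumed; state q0 ∉ F and no further ε-move applies.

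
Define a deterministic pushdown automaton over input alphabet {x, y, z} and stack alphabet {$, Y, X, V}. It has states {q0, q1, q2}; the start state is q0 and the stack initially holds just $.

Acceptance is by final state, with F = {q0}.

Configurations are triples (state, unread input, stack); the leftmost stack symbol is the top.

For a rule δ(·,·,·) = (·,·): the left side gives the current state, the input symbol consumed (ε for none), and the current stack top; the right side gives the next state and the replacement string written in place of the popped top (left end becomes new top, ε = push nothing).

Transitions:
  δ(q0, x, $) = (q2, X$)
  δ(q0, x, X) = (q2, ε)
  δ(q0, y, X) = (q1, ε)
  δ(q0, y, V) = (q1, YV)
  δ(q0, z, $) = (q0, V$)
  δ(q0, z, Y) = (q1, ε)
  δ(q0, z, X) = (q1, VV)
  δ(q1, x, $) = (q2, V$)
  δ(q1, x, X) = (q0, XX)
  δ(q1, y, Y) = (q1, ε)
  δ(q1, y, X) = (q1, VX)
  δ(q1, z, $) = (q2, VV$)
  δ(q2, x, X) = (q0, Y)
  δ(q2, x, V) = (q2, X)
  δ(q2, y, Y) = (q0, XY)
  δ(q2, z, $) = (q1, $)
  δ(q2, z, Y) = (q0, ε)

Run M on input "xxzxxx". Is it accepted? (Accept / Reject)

Accept

(q0, xxzxxx, $)
  read x, top $: go to q2, push X$ → (q2, xzxxx, X$)
  read x, top X: go to q0, push Y → (q0, zxxx, Y$)
  read z, top Y: go to q1, push ε → (q1, xxx, $)
  read x, top $: go to q2, push V$ → (q2, xx, V$)
  read x, top V: go to q2, push X → (q2, x, X$)
  read x, top X: go to q0, push Y → (q0, ε, Y$)
All input consumed; state q0 ∈ F.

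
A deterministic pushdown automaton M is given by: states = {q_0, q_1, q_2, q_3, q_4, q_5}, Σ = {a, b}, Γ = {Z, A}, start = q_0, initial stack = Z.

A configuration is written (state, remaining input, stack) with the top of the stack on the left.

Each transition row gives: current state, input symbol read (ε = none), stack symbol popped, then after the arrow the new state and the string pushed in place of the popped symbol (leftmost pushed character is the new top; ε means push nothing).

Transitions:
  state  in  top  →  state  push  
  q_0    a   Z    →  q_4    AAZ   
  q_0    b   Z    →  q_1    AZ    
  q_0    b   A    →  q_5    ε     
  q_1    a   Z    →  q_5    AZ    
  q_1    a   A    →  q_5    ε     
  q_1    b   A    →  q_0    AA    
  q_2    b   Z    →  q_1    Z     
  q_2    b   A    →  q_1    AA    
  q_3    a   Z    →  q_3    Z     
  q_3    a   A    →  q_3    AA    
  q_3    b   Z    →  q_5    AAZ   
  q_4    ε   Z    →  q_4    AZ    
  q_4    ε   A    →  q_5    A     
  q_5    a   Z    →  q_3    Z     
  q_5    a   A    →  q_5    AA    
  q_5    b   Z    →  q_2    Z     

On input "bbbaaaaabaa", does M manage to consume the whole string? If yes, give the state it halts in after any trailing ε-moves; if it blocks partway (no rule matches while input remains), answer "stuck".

stuck

(q_0, bbbaaaaabaa, Z)
  read b, top Z: go to q_1, push AZ → (q_1, bbaaaaabaa, AZ)
  read b, top A: go to q_0, push AA → (q_0, baaaaabaa, AAZ)
  read b, top A: go to q_5, push ε → (q_5, aaaaabaa, AZ)
  read a, top A: go to q_5, push AA → (q_5, aaaabaa, AAZ)
  read a, top A: go to q_5, push AA → (q_5, aaabaa, AAAZ)
  read a, top A: go to q_5, push AA → (q_5, aabaa, AAAAZ)
  read a, top A: go to q_5, push AA → (q_5, abaa, AAAAAZ)
  read a, top A: go to q_5, push AA → (q_5, baa, AAAAAAZ)
No transition for (q_5, b, top A); M blocks with input baa remaining.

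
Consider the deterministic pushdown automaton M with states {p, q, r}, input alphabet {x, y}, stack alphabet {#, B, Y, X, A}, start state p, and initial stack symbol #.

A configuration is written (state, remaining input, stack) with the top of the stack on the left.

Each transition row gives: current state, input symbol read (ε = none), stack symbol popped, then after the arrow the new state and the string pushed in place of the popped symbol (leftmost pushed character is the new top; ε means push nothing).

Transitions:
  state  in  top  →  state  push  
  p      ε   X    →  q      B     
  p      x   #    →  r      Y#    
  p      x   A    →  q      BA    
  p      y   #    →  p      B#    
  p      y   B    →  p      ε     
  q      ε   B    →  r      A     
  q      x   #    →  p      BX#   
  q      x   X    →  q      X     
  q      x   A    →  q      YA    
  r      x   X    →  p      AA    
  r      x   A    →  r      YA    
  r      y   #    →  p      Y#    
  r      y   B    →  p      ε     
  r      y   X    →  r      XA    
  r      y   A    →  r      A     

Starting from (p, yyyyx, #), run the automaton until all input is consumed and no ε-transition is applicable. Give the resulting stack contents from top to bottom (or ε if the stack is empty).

(p, yyyyx, #) ⊢ (p, yyyx, B#) ⊢ (p, yyx, #) ⊢ (p, yx, B#) ⊢ (p, x, #) ⊢ (r, ε, Y#)
All input consumed in state r with stack Y#.

Y#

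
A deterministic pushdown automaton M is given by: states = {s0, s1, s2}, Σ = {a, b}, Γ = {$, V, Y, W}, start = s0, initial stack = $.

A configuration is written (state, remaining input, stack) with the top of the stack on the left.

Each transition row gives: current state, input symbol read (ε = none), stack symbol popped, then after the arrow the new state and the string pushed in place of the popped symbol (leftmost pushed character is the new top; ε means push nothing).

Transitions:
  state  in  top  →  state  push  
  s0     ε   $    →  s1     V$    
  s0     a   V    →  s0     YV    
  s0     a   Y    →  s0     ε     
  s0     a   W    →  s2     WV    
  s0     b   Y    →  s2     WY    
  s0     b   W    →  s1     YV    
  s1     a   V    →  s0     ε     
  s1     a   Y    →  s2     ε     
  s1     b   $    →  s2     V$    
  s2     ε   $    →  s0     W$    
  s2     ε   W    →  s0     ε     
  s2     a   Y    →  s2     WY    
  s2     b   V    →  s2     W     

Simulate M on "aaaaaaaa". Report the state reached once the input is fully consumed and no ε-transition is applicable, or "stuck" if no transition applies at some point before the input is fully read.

s1

(s0, aaaaaaaa, $) ⊢ (s1, aaaaaaaa, V$) ⊢ (s0, aaaaaaa, $) ⊢ (s1, aaaaaaa, V$) ⊢ (s0, aaaaaa, $) ⊢ (s1, aaaaaa, V$) ⊢ (s0, aaaaa, $) ⊢ (s1, aaaaa, V$) ⊢ (s0, aaaa, $) ⊢ (s1, aaaa, V$) ⊢ (s0, aaa, $) ⊢ (s1, aaa, V$) ⊢ (s0, aa, $) ⊢ (s1, aa, V$) ⊢ (s0, a, $) ⊢ (s1, a, V$) ⊢ (s0, ε, $) ⊢ (s1, ε, V$)
All input consumed; M is in state s1.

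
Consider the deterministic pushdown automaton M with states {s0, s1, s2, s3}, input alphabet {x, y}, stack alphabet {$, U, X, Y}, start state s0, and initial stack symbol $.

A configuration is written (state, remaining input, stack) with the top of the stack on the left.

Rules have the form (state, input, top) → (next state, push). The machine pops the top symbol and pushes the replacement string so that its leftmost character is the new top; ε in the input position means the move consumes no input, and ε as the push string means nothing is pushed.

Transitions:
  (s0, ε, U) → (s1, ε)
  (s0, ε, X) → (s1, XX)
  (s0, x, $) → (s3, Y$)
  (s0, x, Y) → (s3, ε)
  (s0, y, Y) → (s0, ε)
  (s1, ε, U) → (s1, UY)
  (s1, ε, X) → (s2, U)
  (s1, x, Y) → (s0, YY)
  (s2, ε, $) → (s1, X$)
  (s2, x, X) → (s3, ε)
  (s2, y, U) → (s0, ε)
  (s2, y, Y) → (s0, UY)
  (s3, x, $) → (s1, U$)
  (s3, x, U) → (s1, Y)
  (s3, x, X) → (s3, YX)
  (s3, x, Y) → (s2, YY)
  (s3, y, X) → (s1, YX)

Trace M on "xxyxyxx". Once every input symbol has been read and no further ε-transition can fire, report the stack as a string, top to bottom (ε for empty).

(s0, xxyxyxx, $) ⊢ (s3, xyxyxx, Y$) ⊢ (s2, yxyxx, YY$) ⊢ (s0, xyxx, UYY$) ⊢ (s1, xyxx, YY$) ⊢ (s0, yxx, YYY$) ⊢ (s0, xx, YY$) ⊢ (s3, x, Y$) ⊢ (s2, ε, YY$)
All input consumed in state s2 with stack YY$.

YY$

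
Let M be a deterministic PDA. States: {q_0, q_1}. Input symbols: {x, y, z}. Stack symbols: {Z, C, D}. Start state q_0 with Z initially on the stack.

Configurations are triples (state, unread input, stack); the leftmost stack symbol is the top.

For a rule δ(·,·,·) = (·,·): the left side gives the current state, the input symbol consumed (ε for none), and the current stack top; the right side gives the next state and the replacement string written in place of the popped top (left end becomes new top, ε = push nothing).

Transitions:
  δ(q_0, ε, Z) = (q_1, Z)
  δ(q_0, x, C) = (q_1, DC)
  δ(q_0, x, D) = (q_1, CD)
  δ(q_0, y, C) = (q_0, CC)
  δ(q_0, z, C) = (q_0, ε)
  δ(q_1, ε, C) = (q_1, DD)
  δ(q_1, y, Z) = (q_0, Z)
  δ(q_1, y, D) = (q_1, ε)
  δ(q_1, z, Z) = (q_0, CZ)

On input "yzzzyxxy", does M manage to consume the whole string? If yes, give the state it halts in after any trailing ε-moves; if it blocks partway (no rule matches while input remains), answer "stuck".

stuck

(q_0, yzzzyxxy, Z) ⊢ (q_1, yzzzyxxy, Z) ⊢ (q_0, zzzyxxy, Z) ⊢ (q_1, zzzyxxy, Z) ⊢ (q_0, zzyxxy, CZ) ⊢ (q_0, zyxxy, Z) ⊢ (q_1, zyxxy, Z) ⊢ (q_0, yxxy, CZ) ⊢ (q_0, xxy, CCZ) ⊢ (q_1, xy, DCCZ)
No transition for (q_1, x, top D); M blocks with input xy remaining.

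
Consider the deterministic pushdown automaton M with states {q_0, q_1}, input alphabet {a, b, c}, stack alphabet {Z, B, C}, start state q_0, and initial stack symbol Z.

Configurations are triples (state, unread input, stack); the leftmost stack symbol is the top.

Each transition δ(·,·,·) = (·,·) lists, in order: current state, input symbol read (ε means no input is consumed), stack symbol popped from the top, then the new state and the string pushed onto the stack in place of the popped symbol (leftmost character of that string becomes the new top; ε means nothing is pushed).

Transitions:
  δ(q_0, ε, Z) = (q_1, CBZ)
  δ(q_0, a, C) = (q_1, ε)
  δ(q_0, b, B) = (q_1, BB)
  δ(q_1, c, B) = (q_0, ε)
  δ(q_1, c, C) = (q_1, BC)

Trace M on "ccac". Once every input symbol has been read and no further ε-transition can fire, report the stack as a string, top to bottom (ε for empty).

CBZ

(q_0, ccac, Z)
  ε-move, top Z: go to q_1, push CBZ → (q_1, ccac, CBZ)
  read c, top C: go to q_1, push BC → (q_1, cac, BCBZ)
  read c, top B: go to q_0, push ε → (q_0, ac, CBZ)
  read a, top C: go to q_1, push ε → (q_1, c, BZ)
  read c, top B: go to q_0, push ε → (q_0, ε, Z)
  ε-move, top Z: go to q_1, push CBZ → (q_1, ε, CBZ)
All input consumed in state q_1 with stack CBZ.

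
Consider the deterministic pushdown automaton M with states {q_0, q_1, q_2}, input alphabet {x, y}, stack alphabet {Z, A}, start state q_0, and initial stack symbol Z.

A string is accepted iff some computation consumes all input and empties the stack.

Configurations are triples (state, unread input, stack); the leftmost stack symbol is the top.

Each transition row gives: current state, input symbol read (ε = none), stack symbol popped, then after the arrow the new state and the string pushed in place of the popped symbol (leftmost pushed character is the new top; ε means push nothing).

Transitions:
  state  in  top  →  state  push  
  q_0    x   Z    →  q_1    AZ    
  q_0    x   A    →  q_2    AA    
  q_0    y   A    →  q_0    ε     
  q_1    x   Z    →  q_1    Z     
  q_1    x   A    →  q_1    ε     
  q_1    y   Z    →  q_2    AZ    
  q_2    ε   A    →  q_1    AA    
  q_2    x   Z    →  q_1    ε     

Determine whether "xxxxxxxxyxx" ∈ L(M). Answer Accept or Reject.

Reject

(q_0, xxxxxxxxyxx, Z)
  read x, top Z: go to q_1, push AZ → (q_1, xxxxxxxyxx, AZ)
  read x, top A: go to q_1, push ε → (q_1, xxxxxxyxx, Z)
  read x, top Z: go to q_1, push Z → (q_1, xxxxxyxx, Z)
  read x, top Z: go to q_1, push Z → (q_1, xxxxyxx, Z)
  read x, top Z: go to q_1, push Z → (q_1, xxxyxx, Z)
  read x, top Z: go to q_1, push Z → (q_1, xxyxx, Z)
  read x, top Z: go to q_1, push Z → (q_1, xyxx, Z)
  read x, top Z: go to q_1, push Z → (q_1, yxx, Z)
  read y, top Z: go to q_2, push AZ → (q_2, xx, AZ)
  ε-move, top A: go to q_1, push AA → (q_1, xx, AAZ)
  read x, top A: go to q_1, push ε → (q_1, x, AZ)
  read x, top A: go to q_1, push ε → (q_1, ε, Z)
All input consumed; stack is Z, not empty, and no further ε-move applies.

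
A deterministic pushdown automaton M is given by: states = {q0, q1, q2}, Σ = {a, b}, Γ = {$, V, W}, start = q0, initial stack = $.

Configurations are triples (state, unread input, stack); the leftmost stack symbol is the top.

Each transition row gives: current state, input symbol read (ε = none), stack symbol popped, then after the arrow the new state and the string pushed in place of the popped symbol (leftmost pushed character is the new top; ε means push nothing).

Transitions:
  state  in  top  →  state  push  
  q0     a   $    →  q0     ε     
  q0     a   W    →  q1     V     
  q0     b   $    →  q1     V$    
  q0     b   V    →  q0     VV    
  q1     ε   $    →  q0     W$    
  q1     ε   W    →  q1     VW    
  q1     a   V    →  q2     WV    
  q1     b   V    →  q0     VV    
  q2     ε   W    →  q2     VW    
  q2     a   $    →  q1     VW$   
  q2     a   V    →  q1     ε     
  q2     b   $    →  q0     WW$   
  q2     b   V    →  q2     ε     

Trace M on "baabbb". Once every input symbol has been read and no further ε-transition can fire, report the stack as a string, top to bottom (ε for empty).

(q0, baabbb, $)
  read b, top $: go to q1, push V$ → (q1, aabbb, V$)
  read a, top V: go to q2, push WV → (q2, abbb, WV$)
  ε-move, top W: go to q2, push VW → (q2, abbb, VWV$)
  read a, top V: go to q1, push ε → (q1, bbb, WV$)
  ε-move, top W: go to q1, push VW → (q1, bbb, VWV$)
  read b, top V: go to q0, push VV → (q0, bb, VVWV$)
  read b, top V: go to q0, push VV → (q0, b, VVVWV$)
  read b, top V: go to q0, push VV → (q0, ε, VVVVWV$)
All input consumed in state q0 with stack VVVVWV$.

VVVVWV$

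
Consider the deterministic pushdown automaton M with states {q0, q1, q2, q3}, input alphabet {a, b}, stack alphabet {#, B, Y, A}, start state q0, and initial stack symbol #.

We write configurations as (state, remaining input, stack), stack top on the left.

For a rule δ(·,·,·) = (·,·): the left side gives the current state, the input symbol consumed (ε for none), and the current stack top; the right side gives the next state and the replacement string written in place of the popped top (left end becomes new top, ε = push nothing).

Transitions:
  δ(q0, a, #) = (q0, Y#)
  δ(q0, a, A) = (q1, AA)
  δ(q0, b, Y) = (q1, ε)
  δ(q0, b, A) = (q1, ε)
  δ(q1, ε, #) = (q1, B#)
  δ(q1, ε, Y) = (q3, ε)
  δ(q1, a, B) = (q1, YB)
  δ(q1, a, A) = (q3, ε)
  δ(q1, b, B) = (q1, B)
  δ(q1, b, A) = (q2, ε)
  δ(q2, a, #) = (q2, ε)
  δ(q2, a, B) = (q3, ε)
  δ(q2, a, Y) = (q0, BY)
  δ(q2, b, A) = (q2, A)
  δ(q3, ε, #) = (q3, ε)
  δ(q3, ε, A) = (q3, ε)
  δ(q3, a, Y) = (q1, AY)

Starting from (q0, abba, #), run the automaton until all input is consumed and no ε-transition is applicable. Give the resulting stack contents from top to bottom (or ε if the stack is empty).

B#

(q0, abba, #)
  read a, top #: go to q0, push Y# → (q0, bba, Y#)
  read b, top Y: go to q1, push ε → (q1, ba, #)
  ε-move, top #: go to q1, push B# → (q1, ba, B#)
  read b, top B: go to q1, push B → (q1, a, B#)
  read a, top B: go to q1, push YB → (q1, ε, YB#)
  ε-move, top Y: go to q3, push ε → (q3, ε, B#)
All input consumed in state q3 with stack B#.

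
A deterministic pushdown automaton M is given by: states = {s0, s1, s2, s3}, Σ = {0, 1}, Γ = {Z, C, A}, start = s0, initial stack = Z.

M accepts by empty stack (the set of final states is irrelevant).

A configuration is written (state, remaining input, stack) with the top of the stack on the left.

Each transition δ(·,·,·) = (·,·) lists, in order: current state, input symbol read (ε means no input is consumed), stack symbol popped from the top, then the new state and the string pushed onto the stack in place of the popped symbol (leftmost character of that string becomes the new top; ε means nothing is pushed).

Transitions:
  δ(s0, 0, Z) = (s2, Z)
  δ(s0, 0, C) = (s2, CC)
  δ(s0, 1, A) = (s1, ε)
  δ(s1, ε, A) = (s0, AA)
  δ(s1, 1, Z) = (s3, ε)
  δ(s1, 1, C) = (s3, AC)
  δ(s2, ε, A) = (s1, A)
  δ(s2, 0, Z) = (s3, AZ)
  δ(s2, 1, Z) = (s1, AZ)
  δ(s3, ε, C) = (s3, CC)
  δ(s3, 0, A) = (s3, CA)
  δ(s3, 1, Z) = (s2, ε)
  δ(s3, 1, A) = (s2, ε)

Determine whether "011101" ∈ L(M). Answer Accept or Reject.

Reject

(s0, 011101, Z)
  read 0, top Z: go to s2, push Z → (s2, 11101, Z)
  read 1, top Z: go to s1, push AZ → (s1, 1101, AZ)
  ε-move, top A: go to s0, push AA → (s0, 1101, AAZ)
  read 1, top A: go to s1, push ε → (s1, 101, AZ)
  ε-move, top A: go to s0, push AA → (s0, 101, AAZ)
  read 1, top A: go to s1, push ε → (s1, 01, AZ)
  ε-move, top A: go to s0, push AA → (s0, 01, AAZ)
No transition applies at (s0, 01, AAZ); input not fully consumed.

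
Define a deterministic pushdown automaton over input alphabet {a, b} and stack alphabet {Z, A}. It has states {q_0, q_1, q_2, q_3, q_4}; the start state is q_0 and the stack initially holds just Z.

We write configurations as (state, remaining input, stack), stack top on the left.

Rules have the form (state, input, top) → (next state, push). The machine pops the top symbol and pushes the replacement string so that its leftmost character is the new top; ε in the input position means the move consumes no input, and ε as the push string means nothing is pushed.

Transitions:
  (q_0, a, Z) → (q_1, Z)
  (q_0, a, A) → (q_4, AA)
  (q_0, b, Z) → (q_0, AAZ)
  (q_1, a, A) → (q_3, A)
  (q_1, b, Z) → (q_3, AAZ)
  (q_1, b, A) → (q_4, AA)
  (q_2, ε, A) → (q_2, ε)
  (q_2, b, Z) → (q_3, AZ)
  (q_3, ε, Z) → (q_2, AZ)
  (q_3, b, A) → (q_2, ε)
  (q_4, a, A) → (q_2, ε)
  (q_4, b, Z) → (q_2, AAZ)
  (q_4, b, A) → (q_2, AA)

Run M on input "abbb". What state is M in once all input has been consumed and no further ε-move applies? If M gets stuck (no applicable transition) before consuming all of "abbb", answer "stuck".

(q_0, abbb, Z)
  read a, top Z: go to q_1, push Z → (q_1, bbb, Z)
  read b, top Z: go to q_3, push AAZ → (q_3, bb, AAZ)
  read b, top A: go to q_2, push ε → (q_2, b, AZ)
  ε-move, top A: go to q_2, push ε → (q_2, b, Z)
  read b, top Z: go to q_3, push AZ → (q_3, ε, AZ)
All input consumed; M is in state q_3.

q_3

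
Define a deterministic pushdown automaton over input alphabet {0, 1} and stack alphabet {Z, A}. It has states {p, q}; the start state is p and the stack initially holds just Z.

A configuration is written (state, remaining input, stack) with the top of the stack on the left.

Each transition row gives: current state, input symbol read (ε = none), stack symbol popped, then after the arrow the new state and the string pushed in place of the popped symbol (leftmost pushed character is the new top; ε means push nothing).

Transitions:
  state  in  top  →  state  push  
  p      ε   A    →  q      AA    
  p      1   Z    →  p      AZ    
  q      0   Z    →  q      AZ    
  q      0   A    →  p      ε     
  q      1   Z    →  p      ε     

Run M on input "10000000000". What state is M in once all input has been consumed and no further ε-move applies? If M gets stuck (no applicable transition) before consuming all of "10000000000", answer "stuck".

(p, 10000000000, Z)
  read 1, top Z: go to p, push AZ → (p, 0000000000, AZ)
  ε-move, top A: go to q, push AA → (q, 0000000000, AAZ)
  read 0, top A: go to p, push ε → (p, 000000000, AZ)
  ε-move, top A: go to q, push AA → (q, 000000000, AAZ)
  read 0, top A: go to p, push ε → (p, 00000000, AZ)
  ε-move, top A: go to q, push AA → (q, 00000000, AAZ)
  read 0, top A: go to p, push ε → (p, 0000000, AZ)
  ε-move, top A: go to q, push AA → (q, 0000000, AAZ)
  read 0, top A: go to p, push ε → (p, 000000, AZ)
  ε-move, top A: go to q, push AA → (q, 000000, AAZ)
  read 0, top A: go to p, push ε → (p, 00000, AZ)
  ε-move, top A: go to q, push AA → (q, 00000, AAZ)
  read 0, top A: go to p, push ε → (p, 0000, AZ)
  ε-move, top A: go to q, push AA → (q, 0000, AAZ)
  read 0, top A: go to p, push ε → (p, 000, AZ)
  ε-move, top A: go to q, push AA → (q, 000, AAZ)
  read 0, top A: go to p, push ε → (p, 00, AZ)
  ε-move, top A: go to q, push AA → (q, 00, AAZ)
  read 0, top A: go to p, push ε → (p, 0, AZ)
  ε-move, top A: go to q, push AA → (q, 0, AAZ)
  read 0, top A: go to p, push ε → (p, ε, AZ)
  ε-move, top A: go to q, push AA → (q, ε, AAZ)
All input consumed; M is in state q.

q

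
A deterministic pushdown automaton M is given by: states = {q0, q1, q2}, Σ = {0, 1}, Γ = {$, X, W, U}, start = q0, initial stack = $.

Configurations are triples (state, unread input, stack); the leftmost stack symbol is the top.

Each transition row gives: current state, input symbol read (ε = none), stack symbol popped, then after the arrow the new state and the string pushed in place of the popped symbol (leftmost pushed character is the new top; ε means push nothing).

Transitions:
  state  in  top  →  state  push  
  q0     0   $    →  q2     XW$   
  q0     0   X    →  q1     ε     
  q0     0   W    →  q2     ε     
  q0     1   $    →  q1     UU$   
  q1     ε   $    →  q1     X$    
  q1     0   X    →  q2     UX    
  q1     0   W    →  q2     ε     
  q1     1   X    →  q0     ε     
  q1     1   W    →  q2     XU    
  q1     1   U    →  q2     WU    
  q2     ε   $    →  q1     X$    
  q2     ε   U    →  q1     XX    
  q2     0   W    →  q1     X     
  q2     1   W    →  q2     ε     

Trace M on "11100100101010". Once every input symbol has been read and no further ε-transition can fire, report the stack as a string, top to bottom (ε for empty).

U$

(q0, 11100100101010, $) ⊢ (q1, 1100100101010, UU$) ⊢ (q2, 100100101010, WUU$) ⊢ (q2, 00100101010, UU$) ⊢ (q1, 00100101010, XXU$) ⊢ (q2, 0100101010, UXXU$) ⊢ (q1, 0100101010, XXXXU$) ⊢ (q2, 100101010, UXXXXU$) ⊢ (q1, 100101010, XXXXXXU$) ⊢ (q0, 00101010, XXXXXU$) ⊢ (q1, 0101010, XXXXU$) ⊢ (q2, 101010, UXXXXU$) ⊢ (q1, 101010, XXXXXXU$) ⊢ (q0, 01010, XXXXXU$) ⊢ (q1, 1010, XXXXU$) ⊢ (q0, 010, XXXU$) ⊢ (q1, 10, XXU$) ⊢ (q0, 0, XU$) ⊢ (q1, ε, U$)
All input consumed in state q1 with stack U$.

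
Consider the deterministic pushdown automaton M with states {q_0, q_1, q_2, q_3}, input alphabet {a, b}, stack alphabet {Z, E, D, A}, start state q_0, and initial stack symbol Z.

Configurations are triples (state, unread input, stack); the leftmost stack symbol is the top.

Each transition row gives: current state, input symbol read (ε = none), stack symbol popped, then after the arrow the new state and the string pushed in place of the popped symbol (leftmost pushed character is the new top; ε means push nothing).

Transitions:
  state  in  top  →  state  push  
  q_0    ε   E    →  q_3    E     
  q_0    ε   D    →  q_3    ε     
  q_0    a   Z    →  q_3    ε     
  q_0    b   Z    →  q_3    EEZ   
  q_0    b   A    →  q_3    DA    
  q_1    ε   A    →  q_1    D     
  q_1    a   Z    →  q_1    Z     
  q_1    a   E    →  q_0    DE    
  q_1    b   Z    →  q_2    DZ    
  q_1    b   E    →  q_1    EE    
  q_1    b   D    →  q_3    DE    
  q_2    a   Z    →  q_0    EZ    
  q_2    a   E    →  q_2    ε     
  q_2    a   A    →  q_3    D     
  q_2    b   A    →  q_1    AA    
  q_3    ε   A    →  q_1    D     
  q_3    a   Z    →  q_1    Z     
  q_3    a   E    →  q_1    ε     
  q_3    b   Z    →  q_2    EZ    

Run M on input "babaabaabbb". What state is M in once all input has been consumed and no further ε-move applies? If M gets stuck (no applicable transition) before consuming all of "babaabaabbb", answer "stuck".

(q_0, babaabaabbb, Z) ⊢ (q_3, abaabaabbb, EEZ) ⊢ (q_1, baabaabbb, EZ) ⊢ (q_1, aabaabbb, EEZ) ⊢ (q_0, abaabbb, DEEZ) ⊢ (q_3, abaabbb, EEZ) ⊢ (q_1, baabbb, EZ) ⊢ (q_1, aabbb, EEZ) ⊢ (q_0, abbb, DEEZ) ⊢ (q_3, abbb, EEZ) ⊢ (q_1, bbb, EZ) ⊢ (q_1, bb, EEZ) ⊢ (q_1, b, EEEZ) ⊢ (q_1, ε, EEEEZ)
All input consumed; M is in state q_1.

q_1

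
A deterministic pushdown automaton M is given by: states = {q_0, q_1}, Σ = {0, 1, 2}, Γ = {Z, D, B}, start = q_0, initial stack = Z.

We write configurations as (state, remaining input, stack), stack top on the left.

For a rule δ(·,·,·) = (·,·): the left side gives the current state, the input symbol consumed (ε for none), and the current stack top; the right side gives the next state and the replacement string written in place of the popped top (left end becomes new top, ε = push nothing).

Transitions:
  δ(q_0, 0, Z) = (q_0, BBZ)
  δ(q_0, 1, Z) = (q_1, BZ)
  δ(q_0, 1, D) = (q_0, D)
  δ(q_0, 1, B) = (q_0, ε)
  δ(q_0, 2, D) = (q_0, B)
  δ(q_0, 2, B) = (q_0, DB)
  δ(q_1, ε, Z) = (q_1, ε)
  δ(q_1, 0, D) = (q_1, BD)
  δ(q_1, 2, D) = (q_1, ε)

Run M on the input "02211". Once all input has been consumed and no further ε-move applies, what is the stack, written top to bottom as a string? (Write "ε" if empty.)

BZ

(q_0, 02211, Z) ⊢ (q_0, 2211, BBZ) ⊢ (q_0, 211, DBBZ) ⊢ (q_0, 11, BBBZ) ⊢ (q_0, 1, BBZ) ⊢ (q_0, ε, BZ)
All input consumed in state q_0 with stack BZ.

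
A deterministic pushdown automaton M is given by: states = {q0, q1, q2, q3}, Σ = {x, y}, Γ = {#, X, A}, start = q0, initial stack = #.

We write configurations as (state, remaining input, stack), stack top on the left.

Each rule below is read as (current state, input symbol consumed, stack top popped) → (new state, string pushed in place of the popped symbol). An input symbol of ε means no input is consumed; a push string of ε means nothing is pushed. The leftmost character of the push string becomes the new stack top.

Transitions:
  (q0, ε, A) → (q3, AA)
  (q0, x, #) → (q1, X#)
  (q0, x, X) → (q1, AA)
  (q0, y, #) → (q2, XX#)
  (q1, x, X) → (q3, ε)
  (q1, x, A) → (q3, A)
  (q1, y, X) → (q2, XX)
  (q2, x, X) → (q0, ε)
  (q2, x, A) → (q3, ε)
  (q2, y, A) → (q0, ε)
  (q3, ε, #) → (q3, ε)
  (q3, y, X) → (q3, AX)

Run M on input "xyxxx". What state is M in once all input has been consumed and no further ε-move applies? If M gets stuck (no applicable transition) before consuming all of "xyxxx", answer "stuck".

(q0, xyxxx, #) ⊢ (q1, yxxx, X#) ⊢ (q2, xxx, XX#) ⊢ (q0, xx, X#) ⊢ (q1, x, AA#) ⊢ (q3, ε, AA#)
All input consumed; M is in state q3.

q3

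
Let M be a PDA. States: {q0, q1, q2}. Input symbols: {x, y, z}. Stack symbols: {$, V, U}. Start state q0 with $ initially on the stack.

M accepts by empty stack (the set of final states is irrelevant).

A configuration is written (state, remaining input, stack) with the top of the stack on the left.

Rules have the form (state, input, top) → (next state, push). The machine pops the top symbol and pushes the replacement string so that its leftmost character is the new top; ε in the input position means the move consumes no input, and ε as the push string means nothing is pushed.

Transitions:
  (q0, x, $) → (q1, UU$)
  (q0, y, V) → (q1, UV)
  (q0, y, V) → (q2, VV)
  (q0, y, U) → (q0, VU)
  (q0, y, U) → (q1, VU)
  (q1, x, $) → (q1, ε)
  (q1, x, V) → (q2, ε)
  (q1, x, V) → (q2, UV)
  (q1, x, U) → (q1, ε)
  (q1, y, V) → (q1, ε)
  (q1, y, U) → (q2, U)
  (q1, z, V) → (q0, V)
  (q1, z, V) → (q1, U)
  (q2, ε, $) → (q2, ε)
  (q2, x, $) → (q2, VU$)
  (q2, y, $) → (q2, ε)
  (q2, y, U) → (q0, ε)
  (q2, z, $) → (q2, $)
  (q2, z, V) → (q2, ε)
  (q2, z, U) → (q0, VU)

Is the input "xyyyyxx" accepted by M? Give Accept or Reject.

One accepting computation: (q0, xyyyyxx, $) ⊢ (q1, yyyyxx, UU$) ⊢ (q2, yyyxx, UU$) ⊢ (q0, yyxx, U$) ⊢ (q1, yxx, VU$) ⊢ (q1, xx, U$) ⊢ (q1, x, $) ⊢ (q1, ε, ε)
All input consumed and the stack is empty.

Accept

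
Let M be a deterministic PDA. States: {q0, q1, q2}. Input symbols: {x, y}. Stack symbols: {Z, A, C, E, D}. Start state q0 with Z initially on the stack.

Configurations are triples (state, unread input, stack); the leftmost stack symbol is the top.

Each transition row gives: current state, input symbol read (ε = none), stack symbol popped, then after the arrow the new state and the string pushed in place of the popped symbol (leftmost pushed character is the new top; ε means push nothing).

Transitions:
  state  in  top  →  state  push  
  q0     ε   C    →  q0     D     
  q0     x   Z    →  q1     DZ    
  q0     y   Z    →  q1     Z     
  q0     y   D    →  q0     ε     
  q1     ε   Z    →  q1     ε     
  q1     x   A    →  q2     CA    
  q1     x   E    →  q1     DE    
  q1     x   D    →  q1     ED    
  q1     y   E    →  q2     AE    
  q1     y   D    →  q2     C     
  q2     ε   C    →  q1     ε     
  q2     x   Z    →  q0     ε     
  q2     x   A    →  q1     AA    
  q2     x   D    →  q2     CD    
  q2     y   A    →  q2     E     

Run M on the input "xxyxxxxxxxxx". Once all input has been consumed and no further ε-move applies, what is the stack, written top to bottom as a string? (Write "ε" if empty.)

AAEDZ

(q0, xxyxxxxxxxxx, Z)
  read x, top Z: go to q1, push DZ → (q1, xyxxxxxxxxx, DZ)
  read x, top D: go to q1, push ED → (q1, yxxxxxxxxx, EDZ)
  read y, top E: go to q2, push AE → (q2, xxxxxxxxx, AEDZ)
  read x, top A: go to q1, push AA → (q1, xxxxxxxx, AAEDZ)
  read x, top A: go to q2, push CA → (q2, xxxxxxx, CAAEDZ)
  ε-move, top C: go to q1, push ε → (q1, xxxxxxx, AAEDZ)
  read x, top A: go to q2, push CA → (q2, xxxxxx, CAAEDZ)
  ε-move, top C: go to q1, push ε → (q1, xxxxxx, AAEDZ)
  read x, top A: go to q2, push CA → (q2, xxxxx, CAAEDZ)
  ε-move, top C: go to q1, push ε → (q1, xxxxx, AAEDZ)
  read x, top A: go to q2, push CA → (q2, xxxx, CAAEDZ)
  ε-move, top C: go to q1, push ε → (q1, xxxx, AAEDZ)
  read x, top A: go to q2, push CA → (q2, xxx, CAAEDZ)
  ε-move, top C: go to q1, push ε → (q1, xxx, AAEDZ)
  read x, top A: go to q2, push CA → (q2, xx, CAAEDZ)
  ε-move, top C: go to q1, push ε → (q1, xx, AAEDZ)
  read x, top A: go to q2, push CA → (q2, x, CAAEDZ)
  ε-move, top C: go to q1, push ε → (q1, x, AAEDZ)
  read x, top A: go to q2, push CA → (q2, ε, CAAEDZ)
  ε-move, top C: go to q1, push ε → (q1, ε, AAEDZ)
All input consumed in state q1 with stack AAEDZ.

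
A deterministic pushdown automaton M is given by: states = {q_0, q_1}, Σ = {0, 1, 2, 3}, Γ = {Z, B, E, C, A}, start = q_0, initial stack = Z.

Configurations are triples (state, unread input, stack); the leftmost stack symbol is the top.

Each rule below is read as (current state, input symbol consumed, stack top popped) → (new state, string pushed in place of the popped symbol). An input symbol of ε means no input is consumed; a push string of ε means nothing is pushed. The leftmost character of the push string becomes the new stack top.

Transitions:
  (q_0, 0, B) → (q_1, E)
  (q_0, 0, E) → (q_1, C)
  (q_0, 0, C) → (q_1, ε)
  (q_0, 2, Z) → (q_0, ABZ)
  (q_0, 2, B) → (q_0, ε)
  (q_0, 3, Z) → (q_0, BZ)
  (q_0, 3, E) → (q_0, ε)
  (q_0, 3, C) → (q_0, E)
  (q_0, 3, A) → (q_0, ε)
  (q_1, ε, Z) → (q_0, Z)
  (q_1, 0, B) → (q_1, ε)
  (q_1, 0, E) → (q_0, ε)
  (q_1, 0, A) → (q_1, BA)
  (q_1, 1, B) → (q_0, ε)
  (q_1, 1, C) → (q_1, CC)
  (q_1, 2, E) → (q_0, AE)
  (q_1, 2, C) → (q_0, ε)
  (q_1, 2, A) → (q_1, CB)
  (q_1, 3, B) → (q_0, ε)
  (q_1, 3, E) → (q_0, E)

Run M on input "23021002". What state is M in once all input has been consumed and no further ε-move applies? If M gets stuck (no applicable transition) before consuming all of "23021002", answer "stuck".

(q_0, 23021002, Z)
  read 2, top Z: go to q_0, push ABZ → (q_0, 3021002, ABZ)
  read 3, top A: go to q_0, push ε → (q_0, 021002, BZ)
  read 0, top B: go to q_1, push E → (q_1, 21002, EZ)
  read 2, top E: go to q_0, push AE → (q_0, 1002, AEZ)
No transition for (q_0, 1, top A); M blocks with input 1002 remaining.

stuck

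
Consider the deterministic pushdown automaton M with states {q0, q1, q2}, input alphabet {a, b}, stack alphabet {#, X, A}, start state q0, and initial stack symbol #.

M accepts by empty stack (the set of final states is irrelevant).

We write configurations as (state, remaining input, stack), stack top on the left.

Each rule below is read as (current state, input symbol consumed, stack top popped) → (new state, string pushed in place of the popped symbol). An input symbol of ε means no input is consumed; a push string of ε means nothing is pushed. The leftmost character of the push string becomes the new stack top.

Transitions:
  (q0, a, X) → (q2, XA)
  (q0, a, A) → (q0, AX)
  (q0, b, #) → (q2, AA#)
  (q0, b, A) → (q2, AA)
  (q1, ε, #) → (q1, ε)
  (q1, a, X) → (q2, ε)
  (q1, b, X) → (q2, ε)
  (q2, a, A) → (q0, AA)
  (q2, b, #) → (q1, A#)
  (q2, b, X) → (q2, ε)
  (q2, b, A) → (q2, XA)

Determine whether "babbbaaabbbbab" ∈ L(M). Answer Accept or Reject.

Reject

(q0, babbbaaabbbbab, #)
  read b, top #: go to q2, push AA# → (q2, abbbaaabbbbab, AA#)
  read a, top A: go to q0, push AA → (q0, bbbaaabbbbab, AAA#)
  read b, top A: go to q2, push AA → (q2, bbaaabbbbab, AAAA#)
  read b, top A: go to q2, push XA → (q2, baaabbbbab, XAAAA#)
  read b, top X: go to q2, push ε → (q2, aaabbbbab, AAAA#)
  read a, top A: go to q0, push AA → (q0, aabbbbab, AAAAA#)
  read a, top A: go to q0, push AX → (q0, abbbbab, AXAAAA#)
  read a, top A: go to q0, push AX → (q0, bbbbab, AXXAAAA#)
  read b, top A: go to q2, push AA → (q2, bbbab, AAXXAAAA#)
  read b, top A: go to q2, push XA → (q2, bbab, XAAXXAAAA#)
  read b, top X: go to q2, push ε → (q2, bab, AAXXAAAA#)
  read b, top A: go to q2, push XA → (q2, ab, XAAXXAAAA#)
No transition applies at (q2, ab, XAAXXAAAA#); input not fully consumed.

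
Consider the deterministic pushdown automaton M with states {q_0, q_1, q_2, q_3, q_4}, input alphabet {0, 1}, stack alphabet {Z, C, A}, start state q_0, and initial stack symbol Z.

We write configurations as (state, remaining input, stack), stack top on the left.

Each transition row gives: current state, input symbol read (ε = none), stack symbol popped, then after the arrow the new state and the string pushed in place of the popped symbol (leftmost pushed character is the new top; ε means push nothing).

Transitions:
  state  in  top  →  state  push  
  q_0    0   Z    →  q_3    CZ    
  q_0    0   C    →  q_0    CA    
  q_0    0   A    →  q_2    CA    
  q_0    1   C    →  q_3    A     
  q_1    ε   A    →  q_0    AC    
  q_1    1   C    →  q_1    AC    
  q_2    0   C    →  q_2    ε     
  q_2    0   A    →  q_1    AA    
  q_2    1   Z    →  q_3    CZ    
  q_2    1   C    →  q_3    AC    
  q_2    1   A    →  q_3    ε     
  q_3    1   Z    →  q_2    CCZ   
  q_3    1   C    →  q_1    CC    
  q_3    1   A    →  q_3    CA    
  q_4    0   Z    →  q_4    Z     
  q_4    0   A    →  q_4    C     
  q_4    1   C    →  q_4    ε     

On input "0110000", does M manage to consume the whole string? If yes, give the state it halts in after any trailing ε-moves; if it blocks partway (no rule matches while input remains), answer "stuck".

q_2

(q_0, 0110000, Z)
  read 0, top Z: go to q_3, push CZ → (q_3, 110000, CZ)
  read 1, top C: go to q_1, push CC → (q_1, 10000, CCZ)
  read 1, top C: go to q_1, push AC → (q_1, 0000, ACCZ)
  ε-move, top A: go to q_0, push AC → (q_0, 0000, ACCCZ)
  read 0, top A: go to q_2, push CA → (q_2, 000, CACCCZ)
  read 0, top C: go to q_2, push ε → (q_2, 00, ACCCZ)
  read 0, top A: go to q_1, push AA → (q_1, 0, AACCCZ)
  ε-move, top A: go to q_0, push AC → (q_0, 0, ACACCCZ)
  read 0, top A: go to q_2, push CA → (q_2, ε, CACACCCZ)
All input consumed; M is in state q_2.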